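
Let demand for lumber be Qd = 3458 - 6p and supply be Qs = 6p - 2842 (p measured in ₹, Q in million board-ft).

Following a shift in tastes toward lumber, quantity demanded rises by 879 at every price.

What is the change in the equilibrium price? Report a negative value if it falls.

Original equilibrium: 3458 - 6p = 6p - 2842 gives 6300 = 12p, so p = 525 and Q = 308.
The shock moves the curves to Qd = 4337 - 6p and Qs = 6p - 2842.
Setting them equal: 4337 - 6p = 6p - 2842 → 7179 = 12p, so p = 598.25 and Q = 747.5.
Δp = 598.25 − 525 = +73.25.

+73.25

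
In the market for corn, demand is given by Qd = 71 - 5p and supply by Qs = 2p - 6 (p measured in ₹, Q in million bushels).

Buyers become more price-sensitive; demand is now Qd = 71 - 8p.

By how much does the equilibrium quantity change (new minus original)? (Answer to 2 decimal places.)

-6.60

Original equilibrium: 71 - 5p = 2p - 6 gives 77 = 7p, so p = 11 and Q = 16.
The new curves are Qd = 71 - 8p (demand) and Qs = 2p - 6 (supply).
Clearing the new market: 71 - 8p = 2p - 6, so p = 7.7 and Q = 9.4.
ΔQ = 9.4 − 16 = -6.60.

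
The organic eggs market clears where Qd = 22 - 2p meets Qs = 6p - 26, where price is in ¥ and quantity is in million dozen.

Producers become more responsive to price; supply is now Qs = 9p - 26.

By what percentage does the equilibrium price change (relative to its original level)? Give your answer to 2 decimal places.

Solve the original market: 22 - 2p = 6p - 26, hence p = 6 and Q = 10.
With the change applied: demand Qd = 22 - 2p, supply Qs = 9p - 26.
New equilibrium: 22 - 2p = 9p - 26 ⇒ 48 = 11p ⇒ p = 48/11 ≈ 4.3636, Q = 146/11 ≈ 13.2727.
%Δp = (4.3636 − 6) / 6 × 100 = -27.27%.

-27.27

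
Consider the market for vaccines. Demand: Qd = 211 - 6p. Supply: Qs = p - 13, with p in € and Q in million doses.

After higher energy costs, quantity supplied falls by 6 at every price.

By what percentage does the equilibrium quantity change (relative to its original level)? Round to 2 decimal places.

Original equilibrium: 211 - 6p = p - 13 gives 224 = 7p, so p = 32 and Q = 19.
The new curves are Qd = 211 - 6p (demand) and Qs = p - 19 (supply).
Setting them equal: 211 - 6p = p - 19 → 230 = 7p, so p = 230/7 ≈ 32.8571 and Q = 97/7 ≈ 13.8571.
%ΔQ = (13.8571 − 19) / 19 × 100 = -27.07%.

-27.07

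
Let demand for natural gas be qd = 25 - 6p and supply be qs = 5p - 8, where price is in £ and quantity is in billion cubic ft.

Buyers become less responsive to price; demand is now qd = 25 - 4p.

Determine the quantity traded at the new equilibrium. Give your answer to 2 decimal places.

Before the shock: 25 - 6p = 5p - 8 ⇒ 33 = 11p ⇒ p = 3, q = 7.
With the change applied: demand qd = 25 - 4p, supply qs = 5p - 8.
Clearing the new market: 25 - 4p = 5p - 8, so p = 11/3 ≈ 3.6667 and q = 31/3 ≈ 10.3333.

10.33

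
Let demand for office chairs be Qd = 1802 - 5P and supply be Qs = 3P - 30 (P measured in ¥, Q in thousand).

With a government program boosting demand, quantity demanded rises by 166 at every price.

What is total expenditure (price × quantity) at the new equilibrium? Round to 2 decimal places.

Initially, 1802 - 5P = 3P - 30, so 1832 = 8P and P = 229, Q = 657.
The new curves are Qd = 1968 - 5P (demand) and Qs = 3P - 30 (supply).
Equate the new curves: 1968 - 5P = 3P - 30, giving 1998 = 8P, P = 249.75, Q = 719.25.
New expenditure = 249.75 × 719.25 = 179632.69.

179632.69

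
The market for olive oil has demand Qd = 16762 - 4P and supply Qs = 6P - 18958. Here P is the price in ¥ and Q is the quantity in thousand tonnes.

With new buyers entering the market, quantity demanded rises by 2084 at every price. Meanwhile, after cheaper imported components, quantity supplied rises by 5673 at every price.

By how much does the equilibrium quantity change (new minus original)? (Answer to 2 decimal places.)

Before the shock: 16762 - 4P = 6P - 18958 ⇒ 35720 = 10P ⇒ P = 3572, Q = 2474.
The shock moves the curves to Qd = 18846 - 4P and Qs = 6P - 13285.
Setting them equal: 18846 - 4P = 6P - 13285 → 32131 = 10P, so P = 3213.1 and Q = 5993.6.
ΔQ = 5993.6 − 2474 = +3519.60.

+3519.60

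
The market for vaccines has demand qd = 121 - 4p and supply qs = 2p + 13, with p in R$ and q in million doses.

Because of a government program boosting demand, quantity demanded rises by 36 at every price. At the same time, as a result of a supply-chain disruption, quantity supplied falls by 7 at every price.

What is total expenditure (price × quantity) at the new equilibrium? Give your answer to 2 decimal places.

Solve the original market: 121 - 4p = 2p + 13, hence p = 18 and q = 49.
The shock moves the curves to qd = 157 - 4p and qs = 2p + 6.
New equilibrium: 157 - 4p = 2p + 6 ⇒ 151 = 6p ⇒ p = 151/6 ≈ 25.1667, q = 169/3 ≈ 56.3333.
New expenditure = 25.1667 × 56.3333 = 1417.72.

1417.72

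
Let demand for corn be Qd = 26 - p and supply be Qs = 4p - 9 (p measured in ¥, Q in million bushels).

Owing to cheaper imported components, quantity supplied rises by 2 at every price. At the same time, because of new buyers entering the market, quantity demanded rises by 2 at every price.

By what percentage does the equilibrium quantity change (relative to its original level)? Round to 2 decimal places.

Solve the original market: 26 - p = 4p - 9, hence p = 7 and Q = 19.
The new curves are Qd = 28 - p (demand) and Qs = 4p - 7 (supply).
Equate the new curves: 28 - p = 4p - 7, giving 35 = 5p, p = 7, Q = 21.
%ΔQ = (21 − 19) / 19 × 100 = +10.53%.

+10.53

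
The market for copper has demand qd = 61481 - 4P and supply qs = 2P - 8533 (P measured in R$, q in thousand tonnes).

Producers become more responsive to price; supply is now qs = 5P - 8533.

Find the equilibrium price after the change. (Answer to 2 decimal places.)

Original equilibrium: 61481 - 4P = 2P - 8533 gives 70014 = 6P, so P = 11669 and q = 14805.
The new curves are qd = 61481 - 4P (demand) and qs = 5P - 8533 (supply).
Equate the new curves: 61481 - 4P = 5P - 8533, giving 70014 = 9P, P = 23338/3 ≈ 7779.3333, q = 91091/3 ≈ 30363.6667.

7779.33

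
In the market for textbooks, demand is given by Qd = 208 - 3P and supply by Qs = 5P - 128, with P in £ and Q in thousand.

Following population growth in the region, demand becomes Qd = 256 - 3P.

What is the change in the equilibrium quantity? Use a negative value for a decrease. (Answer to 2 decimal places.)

Initially, 208 - 3P = 5P - 128, so 336 = 8P and P = 42, Q = 82.
The shock moves the curves to Qd = 256 - 3P and Qs = 5P - 128.
Setting them equal: 256 - 3P = 5P - 128 → 384 = 8P, so P = 48 and Q = 112.
ΔQ = 112 − 82 = +30.00.

+30.00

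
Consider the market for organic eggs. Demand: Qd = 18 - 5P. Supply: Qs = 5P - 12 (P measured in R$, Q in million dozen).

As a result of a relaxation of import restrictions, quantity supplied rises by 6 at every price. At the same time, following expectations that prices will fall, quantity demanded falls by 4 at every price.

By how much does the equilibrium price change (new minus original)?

-1

Before the shock: 18 - 5P = 5P - 12 ⇒ 30 = 10P ⇒ P = 3, Q = 3.
With the change applied: demand Qd = 14 - 5P, supply Qs = 5P - 6.
Clearing the new market: 14 - 5P = 5P - 6, so P = 2 and Q = 4.
ΔP = 2 − 3 = -1.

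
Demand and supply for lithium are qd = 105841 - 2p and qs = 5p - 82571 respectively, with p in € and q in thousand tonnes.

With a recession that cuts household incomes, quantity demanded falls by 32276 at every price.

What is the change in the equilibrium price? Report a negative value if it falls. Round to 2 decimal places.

-4610.86

Initially, 105841 - 2p = 5p - 82571, so 188412 = 7p and p = 26916, q = 52009.
With the change applied: demand qd = 73565 - 2p, supply qs = 5p - 82571.
New equilibrium: 73565 - 2p = 5p - 82571 ⇒ 156136 = 7p ⇒ p = 156136/7 ≈ 22305.1429, q = 202683/7 ≈ 28954.7143.
Δp = 22305.1429 − 26916 = -4610.86.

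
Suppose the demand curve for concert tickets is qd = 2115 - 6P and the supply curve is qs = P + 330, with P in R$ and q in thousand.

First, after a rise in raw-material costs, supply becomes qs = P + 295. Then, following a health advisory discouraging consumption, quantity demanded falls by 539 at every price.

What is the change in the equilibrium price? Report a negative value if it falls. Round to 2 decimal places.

Before the shock: 2115 - 6P = P + 330 ⇒ 1785 = 7P ⇒ P = 255, q = 585.
The new curves are qd = 1576 - 6P (demand) and qs = P + 295 (supply).
Setting them equal: 1576 - 6P = P + 295 → 1281 = 7P, so P = 183 and q = 478.
ΔP = 183 − 255 = -72.00.

-72.00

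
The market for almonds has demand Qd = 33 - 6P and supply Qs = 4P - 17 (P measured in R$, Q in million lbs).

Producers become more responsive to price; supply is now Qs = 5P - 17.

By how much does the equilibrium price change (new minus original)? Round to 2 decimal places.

Initially, 33 - 6P = 4P - 17, so 50 = 10P and P = 5, Q = 3.
The shock moves the curves to Qd = 33 - 6P and Qs = 5P - 17.
New equilibrium: 33 - 6P = 5P - 17 ⇒ 50 = 11P ⇒ P = 50/11 ≈ 4.5455, Q = 63/11 ≈ 5.7273.
ΔP = 4.5455 − 5 = -0.45.

-0.45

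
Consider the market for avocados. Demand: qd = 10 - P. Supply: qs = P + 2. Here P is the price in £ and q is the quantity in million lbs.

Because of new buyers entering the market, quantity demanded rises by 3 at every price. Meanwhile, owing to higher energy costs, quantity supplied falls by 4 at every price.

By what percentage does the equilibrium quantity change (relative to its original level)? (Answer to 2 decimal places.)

Before the shock: 10 - P = P + 2 ⇒ 8 = 2P ⇒ P = 4, q = 6.
With the change applied: demand qd = 13 - P, supply qs = P - 2.
Clearing the new market: 13 - P = P - 2, so P = 7.5 and q = 5.5.
%Δq = (5.5 − 6) / 6 × 100 = -8.33%.

-8.33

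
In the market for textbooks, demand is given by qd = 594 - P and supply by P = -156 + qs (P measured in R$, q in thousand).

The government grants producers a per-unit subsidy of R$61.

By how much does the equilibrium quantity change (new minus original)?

Before the shock: 594 - P = P + 156 ⇒ 438 = 2P ⇒ P = 219, q = 375.
Since sellers receive the price plus the subsidy, the effective supply curve becomes qs = P + 217.
Equate the new curves: 594 - P = P + 217, giving 377 = 2P, P = 188.5, q = 405.5.
Δq = 405.5 − 375 = +30.5.

+30.5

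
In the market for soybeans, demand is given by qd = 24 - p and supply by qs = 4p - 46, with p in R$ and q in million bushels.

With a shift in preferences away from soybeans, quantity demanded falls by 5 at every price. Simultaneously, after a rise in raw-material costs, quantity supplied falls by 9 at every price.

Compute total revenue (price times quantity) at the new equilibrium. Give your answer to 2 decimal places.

Before the shock: 24 - p = 4p - 46 ⇒ 70 = 5p ⇒ p = 14, q = 10.
The new curves are qd = 19 - p (demand) and qs = 4p - 55 (supply).
New equilibrium: 19 - p = 4p - 55 ⇒ 74 = 5p ⇒ p = 14.8, q = 4.2.
New expenditure = 14.8 × 4.2 = 62.16.

62.16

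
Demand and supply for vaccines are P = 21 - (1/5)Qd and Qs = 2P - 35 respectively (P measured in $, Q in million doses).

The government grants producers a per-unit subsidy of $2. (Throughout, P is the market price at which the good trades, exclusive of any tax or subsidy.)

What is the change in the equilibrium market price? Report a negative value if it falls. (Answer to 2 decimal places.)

-0.57

Initially, 105 - 5P = 2P - 35, so 140 = 7P and P = 20, Q = 5.
Since sellers receive the price plus the subsidy, the effective supply curve becomes Qs = 2P - 31.
Clearing the new market: 105 - 5P = 2P - 31, so P = 136/7 ≈ 19.4286 and Q = 55/7 ≈ 7.8571.
ΔP = 19.4286 − 20 = -0.57.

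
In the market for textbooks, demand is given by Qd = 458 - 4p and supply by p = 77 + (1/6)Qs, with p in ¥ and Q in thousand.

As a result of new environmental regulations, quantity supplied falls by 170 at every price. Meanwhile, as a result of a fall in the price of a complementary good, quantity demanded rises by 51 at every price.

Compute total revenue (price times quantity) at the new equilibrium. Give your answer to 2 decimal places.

6001.66

Before the shock: 458 - 4p = 6p - 462 ⇒ 920 = 10p ⇒ p = 92, Q = 90.
The shock moves the curves to Qd = 509 - 4p and Qs = 6p - 632.
Setting them equal: 509 - 4p = 6p - 632 → 1141 = 10p, so p = 114.1 and Q = 52.6.
New expenditure = 114.1 × 52.6 = 6001.66.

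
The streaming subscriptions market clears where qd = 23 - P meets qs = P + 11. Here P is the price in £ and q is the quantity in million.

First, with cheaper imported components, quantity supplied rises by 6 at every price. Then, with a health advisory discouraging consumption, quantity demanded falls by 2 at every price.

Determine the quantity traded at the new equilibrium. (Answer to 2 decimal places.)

19.00

Original equilibrium: 23 - P = P + 11 gives 12 = 2P, so P = 6 and q = 17.
The shock moves the curves to qd = 21 - P and qs = P + 17.
Setting them equal: 21 - P = P + 17 → 4 = 2P, so P = 2 and q = 19.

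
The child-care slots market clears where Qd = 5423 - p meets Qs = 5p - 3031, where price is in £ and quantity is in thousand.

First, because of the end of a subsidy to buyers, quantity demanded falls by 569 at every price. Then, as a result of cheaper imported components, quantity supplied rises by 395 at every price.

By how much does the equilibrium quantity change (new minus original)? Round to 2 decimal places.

-408.33

Initially, 5423 - p = 5p - 3031, so 8454 = 6p and p = 1409, Q = 4014.
With the change applied: demand Qd = 4854 - p, supply Qs = 5p - 2636.
Equate the new curves: 4854 - p = 5p - 2636, giving 7490 = 6p, p = 3745/3 ≈ 1248.3333, Q = 10817/3 ≈ 3605.6667.
ΔQ = 3605.6667 − 4014 = -408.33.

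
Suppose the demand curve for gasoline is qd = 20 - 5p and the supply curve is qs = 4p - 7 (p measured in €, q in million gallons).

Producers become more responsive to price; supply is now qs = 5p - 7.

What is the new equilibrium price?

2.7

Before the shock: 20 - 5p = 4p - 7 ⇒ 27 = 9p ⇒ p = 3, q = 5.
The shock moves the curves to qd = 20 - 5p and qs = 5p - 7.
New equilibrium: 20 - 5p = 5p - 7 ⇒ 27 = 10p ⇒ p = 2.7, q = 6.5.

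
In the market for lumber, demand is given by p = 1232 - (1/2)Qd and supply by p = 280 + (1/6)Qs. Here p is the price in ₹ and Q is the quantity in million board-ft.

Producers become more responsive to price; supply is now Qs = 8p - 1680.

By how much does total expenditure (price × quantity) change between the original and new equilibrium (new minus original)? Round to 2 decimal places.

Solve the original market: 2464 - 2p = 6p - 1680, hence p = 518 and Q = 1428.
The shock moves the curves to Qd = 2464 - 2p and Qs = 8p - 1680.
Equate the new curves: 2464 - 2p = 8p - 1680, giving 4144 = 10p, p = 414.4, Q = 1635.2.
Expenditure moves from 518×1428 = 739704 to 414.4×1635.2 = 677626.88; change = -62077.12.

-62077.12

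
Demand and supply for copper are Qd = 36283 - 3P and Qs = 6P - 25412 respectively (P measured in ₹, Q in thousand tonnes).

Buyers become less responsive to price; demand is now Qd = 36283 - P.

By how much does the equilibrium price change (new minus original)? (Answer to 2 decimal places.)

+1958.57

Original equilibrium: 36283 - 3P = 6P - 25412 gives 61695 = 9P, so P = 6855 and Q = 15718.
With the change applied: demand Qd = 36283 - P, supply Qs = 6P - 25412.
Equate the new curves: 36283 - P = 6P - 25412, giving 61695 = 7P, P = 61695/7 ≈ 8813.5714, Q = 192286/7 ≈ 27469.4286.
ΔP = 8813.5714 − 6855 = +1958.57.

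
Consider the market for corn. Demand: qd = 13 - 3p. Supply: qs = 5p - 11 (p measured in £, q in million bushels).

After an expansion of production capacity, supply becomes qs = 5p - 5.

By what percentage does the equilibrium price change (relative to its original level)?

-25

Solve the original market: 13 - 3p = 5p - 11, hence p = 3 and q = 4.
With the change applied: demand qd = 13 - 3p, supply qs = 5p - 5.
Equate the new curves: 13 - 3p = 5p - 5, giving 18 = 8p, p = 2.25, q = 6.25.
%Δp = (2.25 − 3) / 3 × 100 = -25%.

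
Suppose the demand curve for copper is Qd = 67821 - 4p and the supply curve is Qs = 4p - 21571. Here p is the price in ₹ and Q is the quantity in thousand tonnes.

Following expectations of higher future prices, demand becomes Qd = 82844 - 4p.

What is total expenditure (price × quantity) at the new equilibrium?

399863768.4375

Original equilibrium: 67821 - 4p = 4p - 21571 gives 89392 = 8p, so p = 11174 and Q = 23125.
The new curves are Qd = 82844 - 4p (demand) and Qs = 4p - 21571 (supply).
Clearing the new market: 82844 - 4p = 4p - 21571, so p = 13051.875 and Q = 30636.5.
New expenditure = 13051.875 × 30636.5 = 399863768.4375.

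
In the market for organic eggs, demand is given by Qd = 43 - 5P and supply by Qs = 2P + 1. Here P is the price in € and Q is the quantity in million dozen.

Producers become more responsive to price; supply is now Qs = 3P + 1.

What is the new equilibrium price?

5.25

Before the shock: 43 - 5P = 2P + 1 ⇒ 42 = 7P ⇒ P = 6, Q = 13.
The shock moves the curves to Qd = 43 - 5P and Qs = 3P + 1.
New equilibrium: 43 - 5P = 3P + 1 ⇒ 42 = 8P ⇒ P = 5.25, Q = 16.75.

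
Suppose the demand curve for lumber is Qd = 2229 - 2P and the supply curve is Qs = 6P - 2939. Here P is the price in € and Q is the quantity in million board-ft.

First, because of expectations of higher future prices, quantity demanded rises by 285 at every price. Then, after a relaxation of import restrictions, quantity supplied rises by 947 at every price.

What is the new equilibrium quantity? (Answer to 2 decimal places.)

Solve the original market: 2229 - 2P = 6P - 2939, hence P = 646 and Q = 937.
The new curves are Qd = 2514 - 2P (demand) and Qs = 6P - 1992 (supply).
Equate the new curves: 2514 - 2P = 6P - 1992, giving 4506 = 8P, P = 563.25, Q = 1387.5.

1387.50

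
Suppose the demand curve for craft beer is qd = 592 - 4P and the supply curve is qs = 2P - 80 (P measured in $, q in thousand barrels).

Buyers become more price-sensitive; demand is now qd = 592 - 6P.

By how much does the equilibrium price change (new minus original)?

Solve the original market: 592 - 4P = 2P - 80, hence P = 112 and q = 144.
After the shift, demand is qd = 592 - 6P and supply is qs = 2P - 80.
New equilibrium: 592 - 6P = 2P - 80 ⇒ 672 = 8P ⇒ P = 84, q = 88.
ΔP = 84 − 112 = -28.

-28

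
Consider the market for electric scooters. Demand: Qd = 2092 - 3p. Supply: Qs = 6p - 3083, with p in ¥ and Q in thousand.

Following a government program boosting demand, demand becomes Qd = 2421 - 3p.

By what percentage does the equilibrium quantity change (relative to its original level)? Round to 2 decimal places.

Original equilibrium: 2092 - 3p = 6p - 3083 gives 5175 = 9p, so p = 575 and Q = 367.
The new curves are Qd = 2421 - 3p (demand) and Qs = 6p - 3083 (supply).
Clearing the new market: 2421 - 3p = 6p - 3083, so p = 5504/9 ≈ 611.5556 and Q = 1759/3 ≈ 586.3333.
%ΔQ = (586.3333 − 367) / 367 × 100 = +59.76%.

+59.76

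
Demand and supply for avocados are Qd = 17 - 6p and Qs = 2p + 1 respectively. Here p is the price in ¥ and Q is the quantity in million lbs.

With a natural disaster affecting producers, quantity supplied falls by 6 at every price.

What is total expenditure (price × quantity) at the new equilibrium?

1.375

Before the shock: 17 - 6p = 2p + 1 ⇒ 16 = 8p ⇒ p = 2, Q = 5.
The new curves are Qd = 17 - 6p (demand) and Qs = 2p - 5 (supply).
New equilibrium: 17 - 6p = 2p - 5 ⇒ 22 = 8p ⇒ p = 2.75, Q = 0.5.
New expenditure = 2.75 × 0.5 = 1.375.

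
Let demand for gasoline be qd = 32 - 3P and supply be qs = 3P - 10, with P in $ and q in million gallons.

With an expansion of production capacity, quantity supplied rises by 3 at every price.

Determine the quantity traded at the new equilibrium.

Initially, 32 - 3P = 3P - 10, so 42 = 6P and P = 7, q = 11.
With the change applied: demand qd = 32 - 3P, supply qs = 3P - 7.
New equilibrium: 32 - 3P = 3P - 7 ⇒ 39 = 6P ⇒ P = 6.5, q = 12.5.

12.5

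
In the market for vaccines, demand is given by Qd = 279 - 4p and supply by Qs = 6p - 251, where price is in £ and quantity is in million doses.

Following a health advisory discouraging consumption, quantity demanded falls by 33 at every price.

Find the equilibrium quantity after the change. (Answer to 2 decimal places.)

Original equilibrium: 279 - 4p = 6p - 251 gives 530 = 10p, so p = 53 and Q = 67.
The shock moves the curves to Qd = 246 - 4p and Qs = 6p - 251.
Clearing the new market: 246 - 4p = 6p - 251, so p = 49.7 and Q = 47.2.

47.20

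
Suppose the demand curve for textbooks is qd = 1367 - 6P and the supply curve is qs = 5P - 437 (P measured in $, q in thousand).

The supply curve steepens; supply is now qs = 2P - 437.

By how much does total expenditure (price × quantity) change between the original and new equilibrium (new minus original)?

Initially, 1367 - 6P = 5P - 437, so 1804 = 11P and P = 164, q = 383.
The shock moves the curves to qd = 1367 - 6P and qs = 2P - 437.
New equilibrium: 1367 - 6P = 2P - 437 ⇒ 1804 = 8P ⇒ P = 225.5, q = 14.
Expenditure moves from 164×383 = 62812 to 225.5×14 = 3157; change = -59655.

-59655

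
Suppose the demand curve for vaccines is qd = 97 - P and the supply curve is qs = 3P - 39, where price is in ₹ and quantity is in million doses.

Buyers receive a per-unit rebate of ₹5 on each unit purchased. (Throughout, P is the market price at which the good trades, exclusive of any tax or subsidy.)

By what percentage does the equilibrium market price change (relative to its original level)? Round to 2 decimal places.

+3.68

Solve the original market: 97 - P = 3P - 39, hence P = 34 and q = 63.
Since buyers' out-of-pocket price is the market price minus the rebate, the effective demand curve becomes qd = 102 - P.
Setting them equal: 102 - P = 3P - 39 → 141 = 4P, so P = 35.25 and q = 66.75.
%ΔP = (35.25 − 34) / 34 × 100 = +3.68%.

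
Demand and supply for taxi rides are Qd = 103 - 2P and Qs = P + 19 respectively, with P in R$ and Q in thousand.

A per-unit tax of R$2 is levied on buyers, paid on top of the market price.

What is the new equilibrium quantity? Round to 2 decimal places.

45.67

Initially, 103 - 2P = P + 19, so 84 = 3P and P = 28, Q = 47.
Since buyers pay the price plus the tax, the effective demand curve becomes Qd = 99 - 2P.
New equilibrium: 99 - 2P = P + 19 ⇒ 80 = 3P ⇒ P = 80/3 ≈ 26.6667, Q = 137/3 ≈ 45.6667.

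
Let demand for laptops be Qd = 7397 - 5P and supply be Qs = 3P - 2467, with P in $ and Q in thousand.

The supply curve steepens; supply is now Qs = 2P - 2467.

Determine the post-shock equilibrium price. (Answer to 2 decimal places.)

1409.14

Initially, 7397 - 5P = 3P - 2467, so 9864 = 8P and P = 1233, Q = 1232.
With the change applied: demand Qd = 7397 - 5P, supply Qs = 2P - 2467.
Setting them equal: 7397 - 5P = 2P - 2467 → 9864 = 7P, so P = 9864/7 ≈ 1409.1429 and Q = 2459/7 ≈ 351.2857.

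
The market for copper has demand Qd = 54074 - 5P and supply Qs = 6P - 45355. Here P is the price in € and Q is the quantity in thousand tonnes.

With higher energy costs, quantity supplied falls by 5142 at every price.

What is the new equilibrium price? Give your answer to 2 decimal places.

9506.45

Before the shock: 54074 - 5P = 6P - 45355 ⇒ 99429 = 11P ⇒ P = 9039, Q = 8879.
The new curves are Qd = 54074 - 5P (demand) and Qs = 6P - 50497 (supply).
Equate the new curves: 54074 - 5P = 6P - 50497, giving 104571 = 11P, P = 104571/11 ≈ 9506.4545, Q = 71959/11 ≈ 6541.7273.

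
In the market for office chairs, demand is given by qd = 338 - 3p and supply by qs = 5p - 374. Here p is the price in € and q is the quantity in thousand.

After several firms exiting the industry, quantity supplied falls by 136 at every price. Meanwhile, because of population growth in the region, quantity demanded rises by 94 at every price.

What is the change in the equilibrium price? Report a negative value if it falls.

Before the shock: 338 - 3p = 5p - 374 ⇒ 712 = 8p ⇒ p = 89, q = 71.
The shock moves the curves to qd = 432 - 3p and qs = 5p - 510.
Clearing the new market: 432 - 3p = 5p - 510, so p = 117.75 and q = 78.75.
Δp = 117.75 − 89 = +28.75.

+28.75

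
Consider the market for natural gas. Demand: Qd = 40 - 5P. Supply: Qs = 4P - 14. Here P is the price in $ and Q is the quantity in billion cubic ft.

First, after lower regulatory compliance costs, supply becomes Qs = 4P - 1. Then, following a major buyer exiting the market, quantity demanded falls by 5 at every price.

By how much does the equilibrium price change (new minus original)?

Original equilibrium: 40 - 5P = 4P - 14 gives 54 = 9P, so P = 6 and Q = 10.
After the shift, demand is Qd = 35 - 5P and supply is Qs = 4P - 1.
New equilibrium: 35 - 5P = 4P - 1 ⇒ 36 = 9P ⇒ P = 4, Q = 15.
ΔP = 4 − 6 = -2.

-2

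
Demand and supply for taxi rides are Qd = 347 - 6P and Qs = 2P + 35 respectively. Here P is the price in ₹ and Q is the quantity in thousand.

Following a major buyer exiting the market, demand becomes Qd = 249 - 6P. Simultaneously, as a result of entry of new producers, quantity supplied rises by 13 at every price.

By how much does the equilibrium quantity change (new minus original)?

-14.75

Initially, 347 - 6P = 2P + 35, so 312 = 8P and P = 39, Q = 113.
The shock moves the curves to Qd = 249 - 6P and Qs = 2P + 48.
Setting them equal: 249 - 6P = 2P + 48 → 201 = 8P, so P = 25.125 and Q = 98.25.
ΔQ = 98.25 − 113 = -14.75.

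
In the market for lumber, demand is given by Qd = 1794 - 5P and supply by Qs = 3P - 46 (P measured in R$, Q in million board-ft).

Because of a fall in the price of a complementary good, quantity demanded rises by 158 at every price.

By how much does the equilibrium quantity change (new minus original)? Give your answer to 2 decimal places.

Original equilibrium: 1794 - 5P = 3P - 46 gives 1840 = 8P, so P = 230 and Q = 644.
With the change applied: demand Qd = 1952 - 5P, supply Qs = 3P - 46.
Setting them equal: 1952 - 5P = 3P - 46 → 1998 = 8P, so P = 249.75 and Q = 703.25.
ΔQ = 703.25 − 644 = +59.25.

+59.25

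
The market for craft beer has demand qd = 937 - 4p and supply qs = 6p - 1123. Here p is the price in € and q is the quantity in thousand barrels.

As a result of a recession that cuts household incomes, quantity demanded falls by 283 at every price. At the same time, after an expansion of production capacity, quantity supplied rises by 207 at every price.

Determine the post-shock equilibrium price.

Original equilibrium: 937 - 4p = 6p - 1123 gives 2060 = 10p, so p = 206 and q = 113.
After the shift, demand is qd = 654 - 4p and supply is qs = 6p - 916.
New equilibrium: 654 - 4p = 6p - 916 ⇒ 1570 = 10p ⇒ p = 157, q = 26.

157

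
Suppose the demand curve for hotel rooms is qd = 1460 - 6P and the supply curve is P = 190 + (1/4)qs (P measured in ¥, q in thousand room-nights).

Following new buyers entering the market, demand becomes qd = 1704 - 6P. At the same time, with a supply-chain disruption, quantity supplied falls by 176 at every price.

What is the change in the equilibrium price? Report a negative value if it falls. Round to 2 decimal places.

+42.00

Before the shock: 1460 - 6P = 4P - 760 ⇒ 2220 = 10P ⇒ P = 222, q = 128.
With the change applied: demand qd = 1704 - 6P, supply qs = 4P - 936.
Setting them equal: 1704 - 6P = 4P - 936 → 2640 = 10P, so P = 264 and q = 120.
ΔP = 264 − 222 = +42.00.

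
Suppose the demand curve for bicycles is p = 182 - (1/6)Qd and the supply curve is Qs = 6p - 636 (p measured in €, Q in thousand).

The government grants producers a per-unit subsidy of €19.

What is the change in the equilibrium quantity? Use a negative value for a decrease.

+57

Before the shock: 1092 - 6p = 6p - 636 ⇒ 1728 = 12p ⇒ p = 144, Q = 228.
Since sellers receive the price plus the subsidy, the effective supply curve becomes Qs = 6p - 522.
New equilibrium: 1092 - 6p = 6p - 522 ⇒ 1614 = 12p ⇒ p = 134.5, Q = 285.
ΔQ = 285 − 228 = +57.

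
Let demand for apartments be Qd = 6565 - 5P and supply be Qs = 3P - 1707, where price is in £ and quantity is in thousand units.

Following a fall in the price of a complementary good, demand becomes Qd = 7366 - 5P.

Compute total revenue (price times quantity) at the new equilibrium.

1922767.171875

Initially, 6565 - 5P = 3P - 1707, so 8272 = 8P and P = 1034, Q = 1395.
The shock moves the curves to Qd = 7366 - 5P and Qs = 3P - 1707.
Equate the new curves: 7366 - 5P = 3P - 1707, giving 9073 = 8P, P = 1134.125, Q = 1695.375.
New expenditure = 1134.125 × 1695.375 = 1922767.171875.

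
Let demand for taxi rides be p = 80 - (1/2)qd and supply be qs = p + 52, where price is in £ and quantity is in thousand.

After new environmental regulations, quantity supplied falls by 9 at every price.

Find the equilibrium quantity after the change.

Initially, 160 - 2p = p + 52, so 108 = 3p and p = 36, q = 88.
With the change applied: demand qd = 160 - 2p, supply qs = p + 43.
New equilibrium: 160 - 2p = p + 43 ⇒ 117 = 3p ⇒ p = 39, q = 82.

82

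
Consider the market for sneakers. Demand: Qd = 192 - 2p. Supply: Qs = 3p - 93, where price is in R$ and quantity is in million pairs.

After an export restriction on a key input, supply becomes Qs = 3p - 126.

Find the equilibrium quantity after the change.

64.8

Before the shock: 192 - 2p = 3p - 93 ⇒ 285 = 5p ⇒ p = 57, Q = 78.
With the change applied: demand Qd = 192 - 2p, supply Qs = 3p - 126.
Equate the new curves: 192 - 2p = 3p - 126, giving 318 = 5p, p = 63.6, Q = 64.8.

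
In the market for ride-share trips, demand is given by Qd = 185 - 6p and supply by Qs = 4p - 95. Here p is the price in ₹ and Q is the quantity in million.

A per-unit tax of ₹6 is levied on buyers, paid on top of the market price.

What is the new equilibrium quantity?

Initially, 185 - 6p = 4p - 95, so 280 = 10p and p = 28, Q = 17.
Since buyers pay the price plus the tax, the effective demand curve becomes Qd = 149 - 6p.
Equate the new curves: 149 - 6p = 4p - 95, giving 244 = 10p, p = 24.4, Q = 2.6.

2.6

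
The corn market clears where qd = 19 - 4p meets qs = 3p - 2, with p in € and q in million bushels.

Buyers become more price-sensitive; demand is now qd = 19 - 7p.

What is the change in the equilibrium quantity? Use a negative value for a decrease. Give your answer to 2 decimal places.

-2.70

Original equilibrium: 19 - 4p = 3p - 2 gives 21 = 7p, so p = 3 and q = 7.
After the shift, demand is qd = 19 - 7p and supply is qs = 3p - 2.
Setting them equal: 19 - 7p = 3p - 2 → 21 = 10p, so p = 2.1 and q = 4.3.
Δq = 4.3 − 7 = -2.70.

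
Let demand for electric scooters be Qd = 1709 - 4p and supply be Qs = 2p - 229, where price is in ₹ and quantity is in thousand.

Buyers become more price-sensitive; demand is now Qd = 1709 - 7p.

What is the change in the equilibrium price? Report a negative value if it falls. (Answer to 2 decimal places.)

-107.67

Solve the original market: 1709 - 4p = 2p - 229, hence p = 323 and Q = 417.
The new curves are Qd = 1709 - 7p (demand) and Qs = 2p - 229 (supply).
Clearing the new market: 1709 - 7p = 2p - 229, so p = 646/3 ≈ 215.3333 and Q = 605/3 ≈ 201.6667.
Δp = 215.3333 − 323 = -107.67.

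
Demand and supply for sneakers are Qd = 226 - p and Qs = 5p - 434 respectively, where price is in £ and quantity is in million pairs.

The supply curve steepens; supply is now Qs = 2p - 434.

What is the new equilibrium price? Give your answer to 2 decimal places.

Before the shock: 226 - p = 5p - 434 ⇒ 660 = 6p ⇒ p = 110, Q = 116.
After the shift, demand is Qd = 226 - p and supply is Qs = 2p - 434.
Setting them equal: 226 - p = 2p - 434 → 660 = 3p, so p = 220 and Q = 6.

220.00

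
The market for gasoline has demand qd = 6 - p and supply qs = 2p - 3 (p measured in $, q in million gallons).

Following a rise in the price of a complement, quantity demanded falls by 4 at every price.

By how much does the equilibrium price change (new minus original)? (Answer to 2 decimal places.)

-1.33

Before the shock: 6 - p = 2p - 3 ⇒ 9 = 3p ⇒ p = 3, q = 3.
With the change applied: demand qd = 2 - p, supply qs = 2p - 3.
Clearing the new market: 2 - p = 2p - 3, so p = 5/3 ≈ 1.6667 and q = 1/3 ≈ 0.3333.
Δp = 1.6667 − 3 = -1.33.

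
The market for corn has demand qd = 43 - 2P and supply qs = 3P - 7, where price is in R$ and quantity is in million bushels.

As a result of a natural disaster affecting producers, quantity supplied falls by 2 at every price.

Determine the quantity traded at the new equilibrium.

Before the shock: 43 - 2P = 3P - 7 ⇒ 50 = 5P ⇒ P = 10, q = 23.
With the change applied: demand qd = 43 - 2P, supply qs = 3P - 9.
Equate the new curves: 43 - 2P = 3P - 9, giving 52 = 5P, P = 10.4, q = 22.2.

22.2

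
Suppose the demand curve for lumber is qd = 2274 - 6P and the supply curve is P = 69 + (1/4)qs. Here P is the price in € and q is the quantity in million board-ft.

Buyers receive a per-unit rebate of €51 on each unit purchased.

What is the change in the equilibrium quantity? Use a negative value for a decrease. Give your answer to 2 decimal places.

Initially, 2274 - 6P = 4P - 276, so 2550 = 10P and P = 255, q = 744.
Since buyers' out-of-pocket price is the market price minus the rebate, the effective demand curve becomes qd = 2580 - 6P.
Equate the new curves: 2580 - 6P = 4P - 276, giving 2856 = 10P, P = 285.6, q = 866.4.
Δq = 866.4 − 744 = +122.40.

+122.40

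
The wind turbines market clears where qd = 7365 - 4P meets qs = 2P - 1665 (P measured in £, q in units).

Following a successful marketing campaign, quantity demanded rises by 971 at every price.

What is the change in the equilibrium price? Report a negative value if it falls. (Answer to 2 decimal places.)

Solve the original market: 7365 - 4P = 2P - 1665, hence P = 1505 and q = 1345.
The new curves are qd = 8336 - 4P (demand) and qs = 2P - 1665 (supply).
Equate the new curves: 8336 - 4P = 2P - 1665, giving 10001 = 6P, P = 10001/6 ≈ 1666.8333, q = 5006/3 ≈ 1668.6667.
ΔP = 1666.8333 − 1505 = +161.83.

+161.83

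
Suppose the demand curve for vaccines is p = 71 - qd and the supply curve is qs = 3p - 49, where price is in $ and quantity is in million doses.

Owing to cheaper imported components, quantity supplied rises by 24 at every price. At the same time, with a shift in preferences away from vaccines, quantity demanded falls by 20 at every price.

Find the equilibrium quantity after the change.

32

Solve the original market: 71 - p = 3p - 49, hence p = 30 and q = 41.
The new curves are qd = 51 - p (demand) and qs = 3p - 25 (supply).
New equilibrium: 51 - p = 3p - 25 ⇒ 76 = 4p ⇒ p = 19, q = 32.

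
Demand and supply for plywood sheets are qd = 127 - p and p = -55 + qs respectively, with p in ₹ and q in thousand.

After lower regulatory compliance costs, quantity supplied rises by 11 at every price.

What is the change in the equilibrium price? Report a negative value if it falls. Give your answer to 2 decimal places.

Before the shock: 127 - p = p + 55 ⇒ 72 = 2p ⇒ p = 36, q = 91.
The shock moves the curves to qd = 127 - p and qs = p + 66.
New equilibrium: 127 - p = p + 66 ⇒ 61 = 2p ⇒ p = 30.5, q = 96.5.
Δp = 30.5 − 36 = -5.50.

-5.50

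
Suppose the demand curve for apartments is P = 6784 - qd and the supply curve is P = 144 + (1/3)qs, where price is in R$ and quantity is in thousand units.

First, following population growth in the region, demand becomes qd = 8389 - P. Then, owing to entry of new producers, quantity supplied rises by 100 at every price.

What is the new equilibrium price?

Initially, 6784 - P = 3P - 432, so 7216 = 4P and P = 1804, q = 4980.
After the shift, demand is qd = 8389 - P and supply is qs = 3P - 332.
Setting them equal: 8389 - P = 3P - 332 → 8721 = 4P, so P = 2180.25 and q = 6208.75.

2180.25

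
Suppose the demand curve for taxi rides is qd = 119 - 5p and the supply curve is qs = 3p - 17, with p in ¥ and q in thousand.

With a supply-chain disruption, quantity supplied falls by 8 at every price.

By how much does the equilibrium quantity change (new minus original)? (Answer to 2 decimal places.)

-5.00

Initially, 119 - 5p = 3p - 17, so 136 = 8p and p = 17, q = 34.
The shock moves the curves to qd = 119 - 5p and qs = 3p - 25.
Clearing the new market: 119 - 5p = 3p - 25, so p = 18 and q = 29.
Δq = 29 − 34 = -5.00.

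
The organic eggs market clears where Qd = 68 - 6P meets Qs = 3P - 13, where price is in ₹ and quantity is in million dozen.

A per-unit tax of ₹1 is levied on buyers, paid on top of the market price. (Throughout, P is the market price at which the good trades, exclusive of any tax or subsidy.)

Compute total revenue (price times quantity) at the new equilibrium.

Initially, 68 - 6P = 3P - 13, so 81 = 9P and P = 9, Q = 14.
Since buyers pay the price plus the tax, the effective demand curve becomes Qd = 62 - 6P.
Setting them equal: 62 - 6P = 3P - 13 → 75 = 9P, so P = 25/3 ≈ 8.3333 and Q = 12.
New expenditure = 8.3333 × 12 = 100.

100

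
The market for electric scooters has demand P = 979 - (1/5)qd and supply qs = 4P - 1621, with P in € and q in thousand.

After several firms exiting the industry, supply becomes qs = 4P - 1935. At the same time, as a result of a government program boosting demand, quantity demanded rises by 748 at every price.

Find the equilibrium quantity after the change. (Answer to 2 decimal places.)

1433.00

Solve the original market: 4895 - 5P = 4P - 1621, hence P = 724 and q = 1275.
The shock moves the curves to qd = 5643 - 5P and qs = 4P - 1935.
Clearing the new market: 5643 - 5P = 4P - 1935, so P = 842 and q = 1433.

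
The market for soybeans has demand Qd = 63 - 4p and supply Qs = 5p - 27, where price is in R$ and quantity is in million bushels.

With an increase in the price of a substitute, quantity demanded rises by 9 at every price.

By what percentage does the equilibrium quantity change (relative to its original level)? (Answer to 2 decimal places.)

+21.74

Before the shock: 63 - 4p = 5p - 27 ⇒ 90 = 9p ⇒ p = 10, Q = 23.
The shock moves the curves to Qd = 72 - 4p and Qs = 5p - 27.
New equilibrium: 72 - 4p = 5p - 27 ⇒ 99 = 9p ⇒ p = 11, Q = 28.
%ΔQ = (28 − 23) / 23 × 100 = +21.74%.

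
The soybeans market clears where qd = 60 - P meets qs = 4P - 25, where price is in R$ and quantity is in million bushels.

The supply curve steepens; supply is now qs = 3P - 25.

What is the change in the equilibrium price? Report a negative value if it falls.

Initially, 60 - P = 4P - 25, so 85 = 5P and P = 17, q = 43.
With the change applied: demand qd = 60 - P, supply qs = 3P - 25.
Clearing the new market: 60 - P = 3P - 25, so P = 21.25 and q = 38.75.
ΔP = 21.25 − 17 = +4.25.

+4.25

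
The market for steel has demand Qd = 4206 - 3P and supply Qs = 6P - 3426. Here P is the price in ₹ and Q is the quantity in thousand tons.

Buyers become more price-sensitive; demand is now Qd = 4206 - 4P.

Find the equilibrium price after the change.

763.2

Original equilibrium: 4206 - 3P = 6P - 3426 gives 7632 = 9P, so P = 848 and Q = 1662.
With the change applied: demand Qd = 4206 - 4P, supply Qs = 6P - 3426.
Clearing the new market: 4206 - 4P = 6P - 3426, so P = 763.2 and Q = 1153.2.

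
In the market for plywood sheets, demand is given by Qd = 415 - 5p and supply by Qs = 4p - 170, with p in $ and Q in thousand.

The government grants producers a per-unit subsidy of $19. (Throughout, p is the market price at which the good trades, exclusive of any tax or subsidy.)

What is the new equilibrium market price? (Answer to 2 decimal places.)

56.56

Initially, 415 - 5p = 4p - 170, so 585 = 9p and p = 65, Q = 90.
Since sellers receive the price plus the subsidy, the effective supply curve becomes Qs = 4p - 94.
Setting them equal: 415 - 5p = 4p - 94 → 509 = 9p, so p = 509/9 ≈ 56.5556 and Q = 1190/9 ≈ 132.2222.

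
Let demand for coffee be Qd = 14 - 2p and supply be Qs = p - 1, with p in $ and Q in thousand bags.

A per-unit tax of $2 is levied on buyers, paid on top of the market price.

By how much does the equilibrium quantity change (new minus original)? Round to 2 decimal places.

Initially, 14 - 2p = p - 1, so 15 = 3p and p = 5, Q = 4.
Since buyers pay the price plus the tax, the effective demand curve becomes Qd = 10 - 2p.
Equate the new curves: 10 - 2p = p - 1, giving 11 = 3p, p = 11/3 ≈ 3.6667, Q = 8/3 ≈ 2.6667.
ΔQ = 2.6667 − 4 = -1.33.

-1.33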